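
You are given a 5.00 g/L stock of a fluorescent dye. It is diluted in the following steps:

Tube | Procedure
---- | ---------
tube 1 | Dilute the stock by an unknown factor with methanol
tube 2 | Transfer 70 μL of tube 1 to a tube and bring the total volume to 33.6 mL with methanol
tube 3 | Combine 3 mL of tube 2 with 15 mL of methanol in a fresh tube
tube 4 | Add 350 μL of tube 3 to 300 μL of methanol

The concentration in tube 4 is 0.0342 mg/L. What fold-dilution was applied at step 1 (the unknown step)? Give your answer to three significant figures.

Step 1: unknown factor x
Step 2: 70 μL brought to 33.6 mL → factor 33600/70 = 480
Step 3: 3 mL + 15 mL = 18 mL total → factor 18/3 = 6
Step 4: 350 μL + 300 μL = 650 μL total → factor 650/350 = 1.8571
Product of known-step factors = 5348.6
Overall factor = 5.00 g/L / (0.0342 mg/L) = 1.462 × 10^5
x = 1.462 × 10^5 / 5348.6 = 27.3

27.3-fold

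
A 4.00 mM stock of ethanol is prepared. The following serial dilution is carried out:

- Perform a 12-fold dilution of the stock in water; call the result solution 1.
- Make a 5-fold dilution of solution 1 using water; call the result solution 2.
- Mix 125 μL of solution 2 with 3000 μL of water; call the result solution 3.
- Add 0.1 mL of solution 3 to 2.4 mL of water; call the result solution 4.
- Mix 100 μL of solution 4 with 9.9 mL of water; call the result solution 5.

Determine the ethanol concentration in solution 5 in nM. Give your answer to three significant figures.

Step 1: 12-fold → factor 12
Step 2: 5-fold → factor 5
Step 3: 125 μL + 3000 μL = 3125 μL total → factor 3125/125 = 25
Step 4: 0.1 mL + 2.4 mL = 2.5 mL total → factor 2.5/0.1 = 25
Step 5: 100 μL + 9.9 mL = 10000 μL total → factor 10000/100 = 100
Overall dilution factor = 12 × 5 × 25 × 25 × 100 = 3.75 × 10^6
Final = 4.00 mM / 3.75 × 10^6 = 1.067 × 10^-6 mM = 1.07 nM

1.07 nM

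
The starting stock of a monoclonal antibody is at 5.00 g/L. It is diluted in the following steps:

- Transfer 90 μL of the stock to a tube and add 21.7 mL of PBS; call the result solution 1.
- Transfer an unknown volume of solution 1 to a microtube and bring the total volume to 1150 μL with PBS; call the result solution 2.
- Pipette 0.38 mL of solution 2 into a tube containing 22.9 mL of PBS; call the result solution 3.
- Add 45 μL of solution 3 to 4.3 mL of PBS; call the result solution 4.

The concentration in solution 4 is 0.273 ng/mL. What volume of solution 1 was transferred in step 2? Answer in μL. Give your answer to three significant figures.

Step 1: 90 μL + 21.7 mL = 21790 μL total → factor 21790/90 = 242.11
Step 2: v brought to 1150 μL → factor = 1150 μL/v
Step 3: 0.38 mL + 22.9 mL = 23.28 mL total → factor 23.28/0.38 = 61.263
Step 4: 45 μL + 4.3 mL = 4345 μL total → factor 4345/45 = 96.556
Product of known-step factors = 1.4322 × 10^6
Overall factor = 5.00 g/L / (0.273 ng/mL) = 1.8315 × 10^7
Step-2 factor = 1.8315 × 10^7 / 1.4322 × 10^6 = 12.788
v = 1150 μL / 12.788 = 89.9 μL

89.9 μL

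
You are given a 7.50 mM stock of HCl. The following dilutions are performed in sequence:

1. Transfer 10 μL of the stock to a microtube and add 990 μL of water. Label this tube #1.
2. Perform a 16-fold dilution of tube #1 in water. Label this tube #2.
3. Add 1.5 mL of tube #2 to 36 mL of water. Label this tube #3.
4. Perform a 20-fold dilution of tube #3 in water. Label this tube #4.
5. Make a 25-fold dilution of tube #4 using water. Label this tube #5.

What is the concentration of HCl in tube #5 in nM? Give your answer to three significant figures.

Step 1: 10 μL + 990 μL = 1000 μL total → factor 1000/10 = 100
Step 2: 16-fold → factor 16
Step 3: 1.5 mL + 36 mL = 37.5 mL total → factor 37.5/1.5 = 25
Step 4: 20-fold → factor 20
Step 5: 25-fold → factor 25
Overall dilution factor = 100 × 16 × 25 × 20 × 25 = 2 × 10^7
Final = 7.50 mM / 2 × 10^7 = 3.750 × 10^-7 mM = 0.375 nM

0.375 nM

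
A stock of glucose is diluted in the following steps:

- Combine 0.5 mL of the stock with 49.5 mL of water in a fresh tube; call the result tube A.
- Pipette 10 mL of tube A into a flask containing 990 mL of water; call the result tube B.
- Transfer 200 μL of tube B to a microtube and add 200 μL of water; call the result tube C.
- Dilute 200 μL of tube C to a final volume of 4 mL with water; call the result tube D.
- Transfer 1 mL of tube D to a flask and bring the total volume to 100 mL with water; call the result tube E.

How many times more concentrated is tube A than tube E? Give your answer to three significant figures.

Step 1: 0.5 mL + 49.5 mL = 50 mL total → factor 50/0.5 = 100
Step 2: 10 mL + 990 mL = 1000 mL total → factor 1000/10 = 100
Step 3: 200 μL + 200 μL = 400 μL total → factor 400/200 = 2
Step 4: 200 μL brought to 4 mL → factor 4000/200 = 20
Step 5: 1 mL brought to 100 mL → factor 100/1 = 100
Dilution factor to tube A = 100; to tube E = 4 × 10^7
[tube A]/[tube E] = (factor to tube E)/(factor to tube A) = 4 × 10^7/100 = 4.00 × 10^5

4.00 × 10^5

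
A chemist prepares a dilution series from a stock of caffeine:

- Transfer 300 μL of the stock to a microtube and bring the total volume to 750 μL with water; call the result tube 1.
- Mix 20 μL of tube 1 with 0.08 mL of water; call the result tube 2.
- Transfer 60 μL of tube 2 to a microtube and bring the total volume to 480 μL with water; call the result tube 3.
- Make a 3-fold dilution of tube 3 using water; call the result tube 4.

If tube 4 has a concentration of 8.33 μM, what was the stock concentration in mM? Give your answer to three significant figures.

Step 1: 300 μL brought to 750 μL → factor 750/300 = 2.5
Step 2: 20 μL + 0.08 mL = 100 μL total → factor 100/20 = 5
Step 3: 60 μL brought to 480 μL → factor 480/60 = 8
Step 4: 3-fold → factor 3
Overall dilution factor = 2.5 × 5 × 8 × 3 = 300
Stock = 8.33 μM × 300 = 2499 μM = 2.50 mM

2.50 mM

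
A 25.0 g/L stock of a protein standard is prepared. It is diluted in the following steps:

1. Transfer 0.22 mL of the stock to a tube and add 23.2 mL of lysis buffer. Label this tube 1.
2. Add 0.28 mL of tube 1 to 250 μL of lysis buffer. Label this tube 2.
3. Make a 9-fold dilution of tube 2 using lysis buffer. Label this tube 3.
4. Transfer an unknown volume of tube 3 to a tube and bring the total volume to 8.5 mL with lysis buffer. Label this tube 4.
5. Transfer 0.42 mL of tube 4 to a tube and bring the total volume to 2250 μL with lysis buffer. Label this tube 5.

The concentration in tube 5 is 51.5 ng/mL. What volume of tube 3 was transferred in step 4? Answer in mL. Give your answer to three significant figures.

0.170 mL

Step 1: 0.22 mL + 23.2 mL = 23.42 mL total → factor 23.42/0.22 = 106.45
Step 2: 0.28 mL + 250 μL = 0.53 mL total → factor 0.53/0.28 = 1.8929
Step 3: 9-fold → factor 9
Step 4: v brought to 8.5 mL → factor = 8.5 mL/v
Step 5: 0.42 mL brought to 2250 μL → factor 2.25/0.42 = 5.3571
Product of known-step factors = 9715.3
Overall factor = 25.0 g/L / (51.5 ng/mL) = 4.8544 × 10^5
Step-4 factor = 4.8544 × 10^5 / 9715.3 = 49.966
v = 8.5 mL / 49.966 = 0.170 mL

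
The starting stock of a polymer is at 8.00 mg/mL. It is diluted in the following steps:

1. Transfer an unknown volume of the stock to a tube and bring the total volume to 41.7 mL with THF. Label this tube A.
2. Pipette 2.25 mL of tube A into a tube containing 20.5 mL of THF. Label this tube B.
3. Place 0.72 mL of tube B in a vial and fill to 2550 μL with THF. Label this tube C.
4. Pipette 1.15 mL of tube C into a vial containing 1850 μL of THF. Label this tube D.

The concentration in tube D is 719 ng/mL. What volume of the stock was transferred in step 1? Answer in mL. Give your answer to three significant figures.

Step 1: v brought to 41.7 mL → factor = 41.7 mL/v
Step 2: 2.25 mL + 20.5 mL = 22.75 mL total → factor 22.75/2.25 = 10.111
Step 3: 0.72 mL brought to 2550 μL → factor 2.55/0.72 = 3.5417
Step 4: 1.15 mL + 1850 μL = 3 mL total → factor 3/1.15 = 2.6087
Product of known-step factors = 93.418
Overall factor = 8.00 mg/mL / (719 ng/mL) = 11127
Step-1 factor = 11127 / 93.418 = 119.11
v = 41.7 mL / 119.11 = 0.350 mL

0.350 mL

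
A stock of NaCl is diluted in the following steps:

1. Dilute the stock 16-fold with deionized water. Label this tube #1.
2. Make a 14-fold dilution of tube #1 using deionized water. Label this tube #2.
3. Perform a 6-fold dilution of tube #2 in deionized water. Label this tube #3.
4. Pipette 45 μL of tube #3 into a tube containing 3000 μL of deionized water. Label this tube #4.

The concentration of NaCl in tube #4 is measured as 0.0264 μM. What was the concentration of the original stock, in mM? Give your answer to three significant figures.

Step 1: 16-fold → factor 16
Step 2: 14-fold → factor 14
Step 3: 6-fold → factor 6
Step 4: 45 μL + 3000 μL = 3045 μL total → factor 3045/45 = 67.667
Overall dilution factor = 16 × 14 × 6 × 67.667 = 90944
Stock = 0.0264 μM × 90944 = 2401 μM = 2.40 mM

2.40 mM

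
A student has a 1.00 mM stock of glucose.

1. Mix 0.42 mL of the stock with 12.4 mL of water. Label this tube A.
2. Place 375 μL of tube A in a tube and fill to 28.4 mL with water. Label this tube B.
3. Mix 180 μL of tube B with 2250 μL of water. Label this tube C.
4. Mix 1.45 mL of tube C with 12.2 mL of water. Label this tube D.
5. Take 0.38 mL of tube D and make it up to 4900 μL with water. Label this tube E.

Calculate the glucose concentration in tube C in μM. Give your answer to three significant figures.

Step 1: 0.42 mL + 12.4 mL = 12.82 mL total → factor 12.82/0.42 = 30.524
Step 2: 375 μL brought to 28.4 mL → factor 28400/375 = 75.733
Step 3: 180 μL + 2250 μL = 2430 μL total → factor 2430/180 = 13.5
Dilution factor through tube C = 30.524 × 75.733 × 13.5 = 31208
[tube C] = 1.00 mM / 31208 = 3.204 × 10^-5 mM = 0.0320 μM

0.0320 μM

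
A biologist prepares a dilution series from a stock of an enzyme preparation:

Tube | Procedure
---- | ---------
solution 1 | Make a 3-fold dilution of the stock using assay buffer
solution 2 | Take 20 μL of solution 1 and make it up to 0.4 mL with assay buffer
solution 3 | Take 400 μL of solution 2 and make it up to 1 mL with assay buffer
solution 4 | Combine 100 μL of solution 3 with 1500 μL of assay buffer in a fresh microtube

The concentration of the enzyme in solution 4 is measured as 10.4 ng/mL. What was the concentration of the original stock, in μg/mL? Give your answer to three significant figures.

Step 1: 3-fold → factor 3
Step 2: 20 μL brought to 0.4 mL → factor 400/20 = 20
Step 3: 400 μL brought to 1 mL → factor 1000/400 = 2.5
Step 4: 100 μL + 1500 μL = 1600 μL total → factor 1600/100 = 16
Overall dilution factor = 3 × 20 × 2.5 × 16 = 2400
Stock = 10.4 ng/mL × 2400 = 2.496 × 10^4 ng/mL = 25.0 μg/mL

25.0 μg/mL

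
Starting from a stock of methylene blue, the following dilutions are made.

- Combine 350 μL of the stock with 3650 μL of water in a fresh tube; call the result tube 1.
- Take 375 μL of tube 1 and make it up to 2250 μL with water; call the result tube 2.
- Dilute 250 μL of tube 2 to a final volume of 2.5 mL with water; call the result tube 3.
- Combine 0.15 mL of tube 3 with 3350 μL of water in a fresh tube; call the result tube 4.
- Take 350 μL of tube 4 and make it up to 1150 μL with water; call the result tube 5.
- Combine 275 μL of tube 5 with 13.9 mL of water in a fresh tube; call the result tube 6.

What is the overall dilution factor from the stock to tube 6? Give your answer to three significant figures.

Step 1: 350 μL + 3650 μL = 4000 μL total → factor 4000/350 = 11.429
Step 2: 375 μL brought to 2250 μL → factor 2250/375 = 6
Step 3: 250 μL brought to 2.5 mL → factor 2500/250 = 10
Step 4: 0.15 mL + 3350 μL = 3.5 mL total → factor 3.5/0.15 = 23.333
Step 5: 350 μL brought to 1150 μL → factor 1150/350 = 3.2857
Step 6: 275 μL + 13.9 mL = 14175 μL total → factor 14175/275 = 51.545
Overall dilution factor = 11.429 × 6 × 10 × 23.333 × 3.2857 × 51.545 = 2.7098 × 10^6

2.71 × 10^6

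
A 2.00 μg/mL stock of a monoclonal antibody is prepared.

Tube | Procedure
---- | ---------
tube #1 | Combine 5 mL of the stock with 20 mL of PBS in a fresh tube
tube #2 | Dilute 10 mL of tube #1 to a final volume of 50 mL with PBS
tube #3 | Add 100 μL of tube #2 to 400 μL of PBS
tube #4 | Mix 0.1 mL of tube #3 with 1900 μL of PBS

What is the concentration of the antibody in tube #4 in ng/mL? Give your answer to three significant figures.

0.800 ng/mL

Step 1: 5 mL + 20 mL = 25 mL total → factor 25/5 = 5
Step 2: 10 mL brought to 50 mL → factor 50/10 = 5
Step 3: 100 μL + 400 μL = 500 μL total → factor 500/100 = 5
Step 4: 0.1 mL + 1900 μL = 2 mL total → factor 2/0.1 = 20
Overall dilution factor = 5 × 5 × 5 × 20 = 2500
Final = 2.00 μg/mL / 2500 = 0.0008000 μg/mL = 0.800 ng/mL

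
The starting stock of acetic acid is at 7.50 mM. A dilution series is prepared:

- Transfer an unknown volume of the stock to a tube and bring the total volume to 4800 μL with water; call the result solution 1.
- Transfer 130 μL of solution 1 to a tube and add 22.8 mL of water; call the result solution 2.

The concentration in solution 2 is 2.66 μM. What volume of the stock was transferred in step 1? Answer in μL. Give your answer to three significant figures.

300 μL

Step 1: v brought to 4800 μL → factor = 4800 μL/v
Step 2: 130 μL + 22.8 mL = 22930 μL total → factor 22930/130 = 176.38
Product of known-step factors = 176.38
Overall factor = 7.50 mM / (2.66 μM) = 2819.5
Step-1 factor = 2819.5 / 176.38 = 15.985
v = 4800 μL / 15.985 = 300 μL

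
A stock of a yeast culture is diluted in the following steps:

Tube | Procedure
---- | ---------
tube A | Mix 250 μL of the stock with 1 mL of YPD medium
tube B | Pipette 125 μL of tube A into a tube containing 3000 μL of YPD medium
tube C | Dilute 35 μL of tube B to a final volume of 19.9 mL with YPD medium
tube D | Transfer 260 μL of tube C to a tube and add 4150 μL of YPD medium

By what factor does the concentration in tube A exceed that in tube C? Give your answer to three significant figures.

1.42 × 10^4

Step 1: 250 μL + 1 mL = 1250 μL total → factor 1250/250 = 5
Step 2: 125 μL + 3000 μL = 3125 μL total → factor 3125/125 = 25
Step 3: 35 μL brought to 19.9 mL → factor 19900/35 = 568.57
Dilution factor to tube A = 5; to tube C = 71071
[tube A]/[tube C] = (factor to tube C)/(factor to tube A) = 71071/5 = 1.42 × 10^4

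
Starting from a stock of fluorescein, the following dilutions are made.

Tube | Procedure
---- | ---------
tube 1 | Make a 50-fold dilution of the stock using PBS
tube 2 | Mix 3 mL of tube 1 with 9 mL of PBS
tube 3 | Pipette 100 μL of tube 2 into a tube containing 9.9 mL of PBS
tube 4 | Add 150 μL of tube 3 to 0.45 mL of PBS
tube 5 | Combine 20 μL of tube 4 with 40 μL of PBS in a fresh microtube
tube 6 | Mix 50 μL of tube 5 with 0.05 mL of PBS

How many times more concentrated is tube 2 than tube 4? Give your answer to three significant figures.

400

Step 1: 50-fold → factor 50
Step 2: 3 mL + 9 mL = 12 mL total → factor 12/3 = 4
Step 3: 100 μL + 9.9 mL = 10000 μL total → factor 10000/100 = 100
Step 4: 150 μL + 0.45 mL = 600 μL total → factor 600/150 = 4
Dilution factor to tube 2 = 200; to tube 4 = 80000
[tube 2]/[tube 4] = (factor to tube 4)/(factor to tube 2) = 80000/200 = 400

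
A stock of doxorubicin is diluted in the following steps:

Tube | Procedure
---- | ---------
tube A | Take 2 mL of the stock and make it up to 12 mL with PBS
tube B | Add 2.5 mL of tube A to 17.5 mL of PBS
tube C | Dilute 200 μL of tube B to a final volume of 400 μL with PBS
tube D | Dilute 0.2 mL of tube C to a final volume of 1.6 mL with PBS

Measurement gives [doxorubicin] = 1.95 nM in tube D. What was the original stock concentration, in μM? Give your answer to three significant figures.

Step 1: 2 mL brought to 12 mL → factor 12/2 = 6
Step 2: 2.5 mL + 17.5 mL = 20 mL total → factor 20/2.5 = 8
Step 3: 200 μL brought to 400 μL → factor 400/200 = 2
Step 4: 0.2 mL brought to 1.6 mL → factor 1.6/0.2 = 8
Overall dilution factor = 6 × 8 × 2 × 8 = 768
Stock = 1.95 nM × 768 = 1498 nM = 1.50 μM

1.50 μM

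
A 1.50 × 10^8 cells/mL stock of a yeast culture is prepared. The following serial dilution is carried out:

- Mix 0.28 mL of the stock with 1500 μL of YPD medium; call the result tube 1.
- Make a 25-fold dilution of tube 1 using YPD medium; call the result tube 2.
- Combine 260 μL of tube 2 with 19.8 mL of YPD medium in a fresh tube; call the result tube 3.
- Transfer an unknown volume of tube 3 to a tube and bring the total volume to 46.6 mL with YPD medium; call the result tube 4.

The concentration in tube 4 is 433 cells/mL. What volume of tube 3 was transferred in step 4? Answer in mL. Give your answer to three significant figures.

Step 1: 0.28 mL + 1500 μL = 1.78 mL total → factor 1.78/0.28 = 6.3571
Step 2: 25-fold → factor 25
Step 3: 260 μL + 19.8 mL = 20060 μL total → factor 20060/260 = 77.154
Step 4: v brought to 46.6 mL → factor = 46.6 mL/v
Product of known-step factors = 12262
Overall factor = 1.50 × 10^8 cells/mL / (433 cells/mL) = 3.4642 × 10^5
Step-4 factor = 3.4642 × 10^5 / 12262 = 28.252
v = 46.6 mL / 28.252 = 1.65 mL

1.65 mL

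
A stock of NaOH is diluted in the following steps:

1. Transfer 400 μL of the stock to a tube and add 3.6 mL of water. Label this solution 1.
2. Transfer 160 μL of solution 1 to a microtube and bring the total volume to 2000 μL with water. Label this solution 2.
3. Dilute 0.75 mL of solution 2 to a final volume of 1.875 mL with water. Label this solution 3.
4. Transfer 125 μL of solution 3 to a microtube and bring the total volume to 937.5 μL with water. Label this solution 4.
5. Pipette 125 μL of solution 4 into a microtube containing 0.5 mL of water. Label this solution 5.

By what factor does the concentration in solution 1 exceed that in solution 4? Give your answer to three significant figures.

234

Step 1: 400 μL + 3.6 mL = 4000 μL total → factor 4000/400 = 10
Step 2: 160 μL brought to 2000 μL → factor 2000/160 = 12.5
Step 3: 0.75 mL brought to 1.875 mL → factor 1.875/0.75 = 2.5
Step 4: 125 μL brought to 937.5 μL → factor 937.5/125 = 7.5
Dilution factor to solution 1 = 10; to solution 4 = 2343.8
[solution 1]/[solution 4] = (factor to solution 4)/(factor to solution 1) = 2343.8/10 = 234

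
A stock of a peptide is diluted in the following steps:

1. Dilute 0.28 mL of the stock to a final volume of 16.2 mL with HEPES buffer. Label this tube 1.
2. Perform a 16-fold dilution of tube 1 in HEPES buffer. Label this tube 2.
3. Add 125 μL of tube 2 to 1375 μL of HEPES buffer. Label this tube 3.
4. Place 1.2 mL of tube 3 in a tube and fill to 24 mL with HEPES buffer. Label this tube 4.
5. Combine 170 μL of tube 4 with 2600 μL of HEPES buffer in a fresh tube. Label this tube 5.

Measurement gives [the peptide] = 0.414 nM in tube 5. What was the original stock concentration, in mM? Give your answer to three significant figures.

Step 1: 0.28 mL brought to 16.2 mL → factor 16.2/0.28 = 57.857
Step 2: 16-fold → factor 16
Step 3: 125 μL + 1375 μL = 1500 μL total → factor 1500/125 = 12
Step 4: 1.2 mL brought to 24 mL → factor 24/1.2 = 20
Step 5: 170 μL + 2600 μL = 2770 μL total → factor 2770/170 = 16.294
Overall dilution factor = 57.857 × 16 × 12 × 20 × 16.294 = 3.6201 × 10^6
Stock = 0.414 nM × 3.6201 × 10^6 = 1.499 × 10^6 nM = 1.50 mM

1.50 mM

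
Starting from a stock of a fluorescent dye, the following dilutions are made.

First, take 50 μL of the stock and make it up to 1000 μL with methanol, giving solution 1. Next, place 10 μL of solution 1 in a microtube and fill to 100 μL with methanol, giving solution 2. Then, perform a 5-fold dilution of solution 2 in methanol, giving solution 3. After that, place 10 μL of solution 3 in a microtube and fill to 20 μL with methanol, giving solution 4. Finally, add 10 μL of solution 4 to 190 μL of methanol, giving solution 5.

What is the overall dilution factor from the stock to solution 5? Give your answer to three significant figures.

4.00 × 10^4

Step 1: 50 μL brought to 1000 μL → factor 1000/50 = 20
Step 2: 10 μL brought to 100 μL → factor 100/10 = 10
Step 3: 5-fold → factor 5
Step 4: 10 μL brought to 20 μL → factor 20/10 = 2
Step 5: 10 μL + 190 μL = 200 μL total → factor 200/10 = 20
Overall dilution factor = 20 × 10 × 5 × 2 × 20 = 40000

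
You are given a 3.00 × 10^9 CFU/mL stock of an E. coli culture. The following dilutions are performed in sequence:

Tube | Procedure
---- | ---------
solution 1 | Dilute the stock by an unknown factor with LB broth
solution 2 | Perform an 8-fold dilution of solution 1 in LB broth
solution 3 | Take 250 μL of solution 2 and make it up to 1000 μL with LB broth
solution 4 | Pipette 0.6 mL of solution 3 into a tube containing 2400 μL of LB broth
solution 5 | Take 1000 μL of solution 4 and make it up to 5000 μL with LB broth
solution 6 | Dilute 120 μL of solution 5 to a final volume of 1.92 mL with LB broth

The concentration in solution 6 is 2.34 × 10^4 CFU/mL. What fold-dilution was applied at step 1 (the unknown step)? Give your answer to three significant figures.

Step 1: unknown factor x
Step 2: 8-fold → factor 8
Step 3: 250 μL brought to 1000 μL → factor 1000/250 = 4
Step 4: 0.6 mL + 2400 μL = 3 mL total → factor 3/0.6 = 5
Step 5: 1000 μL brought to 5000 μL → factor 5000/1000 = 5
Step 6: 120 μL brought to 1.92 mL → factor 1920/120 = 16
Product of known-step factors = 12800
Overall factor = 3.00 × 10^9 CFU/mL / (2.34 × 10^4 CFU/mL) = 1.2821 × 10^5
x = 1.2821 × 10^5 / 12800 = 10.0

10.0-fold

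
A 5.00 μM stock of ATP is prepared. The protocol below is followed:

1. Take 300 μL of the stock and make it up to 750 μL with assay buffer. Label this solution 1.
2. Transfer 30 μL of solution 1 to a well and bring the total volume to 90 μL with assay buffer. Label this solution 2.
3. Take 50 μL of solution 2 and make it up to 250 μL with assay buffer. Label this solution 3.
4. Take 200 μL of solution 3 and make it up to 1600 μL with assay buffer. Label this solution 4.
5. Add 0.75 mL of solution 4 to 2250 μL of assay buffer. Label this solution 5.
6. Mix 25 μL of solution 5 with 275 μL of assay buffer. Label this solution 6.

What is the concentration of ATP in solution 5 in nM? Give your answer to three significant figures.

Step 1: 300 μL brought to 750 μL → factor 750/300 = 2.5
Step 2: 30 μL brought to 90 μL → factor 90/30 = 3
Step 3: 50 μL brought to 250 μL → factor 250/50 = 5
Step 4: 200 μL brought to 1600 μL → factor 1600/200 = 8
Step 5: 0.75 mL + 2250 μL = 3 mL total → factor 3/0.75 = 4
Dilution factor through solution 5 = 2.5 × 3 × 5 × 8 × 4 = 1200
[solution 5] = 5.00 μM / 1200 = 0.004167 μM = 4.17 nM

4.17 nM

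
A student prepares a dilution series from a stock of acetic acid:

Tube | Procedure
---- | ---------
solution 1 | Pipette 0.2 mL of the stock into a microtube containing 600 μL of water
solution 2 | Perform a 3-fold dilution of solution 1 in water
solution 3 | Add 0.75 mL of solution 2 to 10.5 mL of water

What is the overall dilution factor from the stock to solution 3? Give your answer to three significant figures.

Step 1: 0.2 mL + 600 μL = 0.8 mL total → factor 0.8/0.2 = 4
Step 2: 3-fold → factor 3
Step 3: 0.75 mL + 10.5 mL = 11.25 mL total → factor 11.25/0.75 = 15
Overall dilution factor = 4 × 3 × 15 = 180

180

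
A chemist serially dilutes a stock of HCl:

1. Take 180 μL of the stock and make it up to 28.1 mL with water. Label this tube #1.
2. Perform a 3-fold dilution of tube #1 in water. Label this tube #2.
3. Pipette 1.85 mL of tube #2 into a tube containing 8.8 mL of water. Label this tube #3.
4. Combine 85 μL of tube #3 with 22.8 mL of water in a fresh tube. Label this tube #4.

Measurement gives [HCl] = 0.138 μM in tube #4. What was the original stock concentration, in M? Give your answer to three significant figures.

0.100 M

Step 1: 180 μL brought to 28.1 mL → factor 28100/180 = 156.11
Step 2: 3-fold → factor 3
Step 3: 1.85 mL + 8.8 mL = 10.65 mL total → factor 10.65/1.85 = 5.7568
Step 4: 85 μL + 22.8 mL = 22885 μL total → factor 22885/85 = 269.24
Overall dilution factor = 156.11 × 3 × 5.7568 × 269.24 = 7.2588 × 10^5
Stock = 0.138 μM × 7.2588 × 10^5 = 1.002 × 10^5 μM = 0.100 M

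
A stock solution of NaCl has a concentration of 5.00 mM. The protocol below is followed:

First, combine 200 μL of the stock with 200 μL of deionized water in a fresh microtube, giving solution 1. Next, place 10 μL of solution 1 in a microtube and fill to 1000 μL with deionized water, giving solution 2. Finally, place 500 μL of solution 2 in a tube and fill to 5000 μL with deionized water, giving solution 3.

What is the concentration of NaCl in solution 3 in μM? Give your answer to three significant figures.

Step 1: 200 μL + 200 μL = 400 μL total → factor 400/200 = 2
Step 2: 10 μL brought to 1000 μL → factor 1000/10 = 100
Step 3: 500 μL brought to 5000 μL → factor 5000/500 = 10
Overall dilution factor = 2 × 100 × 10 = 2000
Final = 5.00 mM / 2000 = 0.002500 mM = 2.50 μM

2.50 μM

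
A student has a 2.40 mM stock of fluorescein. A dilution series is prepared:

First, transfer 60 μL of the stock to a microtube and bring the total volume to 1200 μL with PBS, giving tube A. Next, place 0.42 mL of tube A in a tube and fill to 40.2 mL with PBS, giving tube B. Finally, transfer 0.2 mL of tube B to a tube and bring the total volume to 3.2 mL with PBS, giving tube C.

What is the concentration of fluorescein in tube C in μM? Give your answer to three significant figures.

Step 1: 60 μL brought to 1200 μL → factor 1200/60 = 20
Step 2: 0.42 mL brought to 40.2 mL → factor 40.2/0.42 = 95.714
Step 3: 0.2 mL brought to 3.2 mL → factor 3.2/0.2 = 16
Overall dilution factor = 20 × 95.714 × 16 = 30629
Final = 2.40 mM / 30629 = 7.836 × 10^-5 mM = 0.0784 μM

0.0784 μM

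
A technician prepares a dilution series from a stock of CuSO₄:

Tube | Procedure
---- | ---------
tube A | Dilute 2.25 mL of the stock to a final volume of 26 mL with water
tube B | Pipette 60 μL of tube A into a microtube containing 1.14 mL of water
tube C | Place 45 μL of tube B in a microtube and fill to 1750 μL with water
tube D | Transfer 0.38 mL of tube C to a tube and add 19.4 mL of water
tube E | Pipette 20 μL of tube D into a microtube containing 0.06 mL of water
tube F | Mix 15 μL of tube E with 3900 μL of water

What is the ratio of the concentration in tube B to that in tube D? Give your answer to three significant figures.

Step 1: 2.25 mL brought to 26 mL → factor 26/2.25 = 11.556
Step 2: 60 μL + 1.14 mL = 1200 μL total → factor 1200/60 = 20
Step 3: 45 μL brought to 1750 μL → factor 1750/45 = 38.889
Step 4: 0.38 mL + 19.4 mL = 19.78 mL total → factor 19.78/0.38 = 52.053
Dilution factor to tube B = 231.11; to tube D = 4.6783 × 10^5
[tube B]/[tube D] = (factor to tube D)/(factor to tube B) = 4.6783 × 10^5/231.11 = 2.02 × 10^3

2.02 × 10^3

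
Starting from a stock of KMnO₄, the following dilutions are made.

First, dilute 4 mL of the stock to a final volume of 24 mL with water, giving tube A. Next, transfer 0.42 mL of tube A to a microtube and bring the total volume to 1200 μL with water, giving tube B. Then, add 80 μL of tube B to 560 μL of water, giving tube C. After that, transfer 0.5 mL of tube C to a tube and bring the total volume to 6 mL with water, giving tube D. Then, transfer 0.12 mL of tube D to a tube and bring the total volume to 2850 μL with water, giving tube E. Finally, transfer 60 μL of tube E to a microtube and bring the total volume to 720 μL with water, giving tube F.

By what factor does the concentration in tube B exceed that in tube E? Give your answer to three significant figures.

2.28 × 10^3

Step 1: 4 mL brought to 24 mL → factor 24/4 = 6
Step 2: 0.42 mL brought to 1200 μL → factor 1.2/0.42 = 2.8571
Step 3: 80 μL + 560 μL = 640 μL total → factor 640/80 = 8
Step 4: 0.5 mL brought to 6 mL → factor 6/0.5 = 12
Step 5: 0.12 mL brought to 2850 μL → factor 2.85/0.12 = 23.75
Dilution factor to tube B = 17.143; to tube E = 39086
[tube B]/[tube E] = (factor to tube E)/(factor to tube B) = 39086/17.143 = 2.28 × 10^3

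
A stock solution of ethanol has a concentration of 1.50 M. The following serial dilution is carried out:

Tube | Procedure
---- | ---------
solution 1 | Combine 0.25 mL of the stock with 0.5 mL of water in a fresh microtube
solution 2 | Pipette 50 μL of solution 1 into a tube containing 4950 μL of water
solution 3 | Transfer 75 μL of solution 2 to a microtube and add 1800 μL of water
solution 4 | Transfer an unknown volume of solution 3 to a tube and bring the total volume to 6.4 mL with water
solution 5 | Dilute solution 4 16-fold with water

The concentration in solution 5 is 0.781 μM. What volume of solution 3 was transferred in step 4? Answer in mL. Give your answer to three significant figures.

0.400 mL

Step 1: 0.25 mL + 0.5 mL = 0.75 mL total → factor 0.75/0.25 = 3
Step 2: 50 μL + 4950 μL = 5000 μL total → factor 5000/50 = 100
Step 3: 75 μL + 1800 μL = 1875 μL total → factor 1875/75 = 25
Step 4: v brought to 6.4 mL → factor = 6.4 mL/v
Step 5: 16-fold → factor 16
Product of known-step factors = 1.2 × 10^5
Overall factor = 1.50 M / (0.781 μM) = 1.9206 × 10^6
Step-4 factor = 1.9206 × 10^6 / 1.2 × 10^5 = 16.005
v = 6.4 mL / 16.005 = 0.400 mL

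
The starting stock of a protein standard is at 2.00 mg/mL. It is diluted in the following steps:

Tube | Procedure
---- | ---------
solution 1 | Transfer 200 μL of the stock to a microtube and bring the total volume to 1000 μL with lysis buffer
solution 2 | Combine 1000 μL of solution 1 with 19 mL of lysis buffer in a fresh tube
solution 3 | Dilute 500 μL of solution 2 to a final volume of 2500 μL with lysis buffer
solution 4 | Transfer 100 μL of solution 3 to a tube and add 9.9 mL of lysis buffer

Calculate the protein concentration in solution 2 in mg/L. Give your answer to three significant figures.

20.0 mg/L

Step 1: 200 μL brought to 1000 μL → factor 1000/200 = 5
Step 2: 1000 μL + 19 mL = 20000 μL total → factor 20000/1000 = 20
Dilution factor through solution 2 = 5 × 20 = 100
[solution 2] = 2.00 mg/mL / 100 = 0.02000 mg/mL = 20.0 mg/L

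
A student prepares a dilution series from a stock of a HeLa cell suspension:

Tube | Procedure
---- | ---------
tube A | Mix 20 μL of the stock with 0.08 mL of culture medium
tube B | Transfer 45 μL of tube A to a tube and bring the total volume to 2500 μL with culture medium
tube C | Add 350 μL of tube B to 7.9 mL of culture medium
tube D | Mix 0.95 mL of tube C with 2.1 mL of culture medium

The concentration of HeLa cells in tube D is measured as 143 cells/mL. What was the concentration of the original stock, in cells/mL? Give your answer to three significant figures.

Step 1: 20 μL + 0.08 mL = 100 μL total → factor 100/20 = 5
Step 2: 45 μL brought to 2500 μL → factor 2500/45 = 55.556
Step 3: 350 μL + 7.9 mL = 8250 μL total → factor 8250/350 = 23.571
Step 4: 0.95 mL + 2.1 mL = 3.05 mL total → factor 3.05/0.95 = 3.2105
Overall dilution factor = 5 × 55.556 × 23.571 × 3.2105 = 21021
Stock = 143 cells/mL × 21021 = 3.01 × 10^6 cells/mL

3.01 × 10^6 cells/mL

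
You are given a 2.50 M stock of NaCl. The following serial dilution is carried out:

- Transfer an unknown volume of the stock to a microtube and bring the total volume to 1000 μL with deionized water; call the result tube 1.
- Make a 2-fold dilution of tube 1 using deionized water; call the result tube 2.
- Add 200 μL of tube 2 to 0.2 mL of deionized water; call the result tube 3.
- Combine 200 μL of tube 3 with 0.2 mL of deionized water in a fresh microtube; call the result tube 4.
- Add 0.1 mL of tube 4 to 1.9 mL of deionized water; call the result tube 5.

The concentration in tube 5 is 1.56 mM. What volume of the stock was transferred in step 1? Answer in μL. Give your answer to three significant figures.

99.8 μL

Step 1: v brought to 1000 μL → factor = 1000 μL/v
Step 2: 2-fold → factor 2
Step 3: 200 μL + 0.2 mL = 400 μL total → factor 400/200 = 2
Step 4: 200 μL + 0.2 mL = 400 μL total → factor 400/200 = 2
Step 5: 0.1 mL + 1.9 mL = 2 mL total → factor 2/0.1 = 20
Product of known-step factors = 160
Overall factor = 2.50 M / (1.56 mM) = 1602.6
Step-1 factor = 1602.6 / 160 = 10.016
v = 1000 μL / 10.016 = 99.8 μL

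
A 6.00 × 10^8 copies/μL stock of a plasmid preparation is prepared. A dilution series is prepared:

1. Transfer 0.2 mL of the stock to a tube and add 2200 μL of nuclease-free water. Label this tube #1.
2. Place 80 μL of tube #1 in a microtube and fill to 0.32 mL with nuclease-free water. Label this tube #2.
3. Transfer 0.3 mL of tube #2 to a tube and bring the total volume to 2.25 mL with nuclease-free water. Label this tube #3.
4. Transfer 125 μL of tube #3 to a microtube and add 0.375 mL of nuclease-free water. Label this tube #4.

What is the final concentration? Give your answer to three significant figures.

Step 1: 0.2 mL + 2200 μL = 2.4 mL total → factor 2.4/0.2 = 12
Step 2: 80 μL brought to 0.32 mL → factor 320/80 = 4
Step 3: 0.3 mL brought to 2.25 mL → factor 2.25/0.3 = 7.5
Step 4: 125 μL + 0.375 mL = 500 μL total → factor 500/125 = 4
Overall dilution factor = 12 × 4 × 7.5 × 4 = 1440
Final = 6.00 × 10^8 copies/μL / 1440 = 4.17 × 10^5 copies/μL

4.17 × 10^5 copies/μL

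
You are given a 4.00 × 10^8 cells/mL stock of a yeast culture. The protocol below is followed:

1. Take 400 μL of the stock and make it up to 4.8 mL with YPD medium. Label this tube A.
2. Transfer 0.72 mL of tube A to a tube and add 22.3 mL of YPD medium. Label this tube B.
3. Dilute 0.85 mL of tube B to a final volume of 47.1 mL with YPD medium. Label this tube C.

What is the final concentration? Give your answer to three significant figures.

Step 1: 400 μL brought to 4.8 mL → factor 4800/400 = 12
Step 2: 0.72 mL + 22.3 mL = 23.02 mL total → factor 23.02/0.72 = 31.972
Step 3: 0.85 mL brought to 47.1 mL → factor 47.1/0.85 = 55.412
Overall dilution factor = 12 × 31.972 × 55.412 = 21260
Final = 4.00 × 10^8 cells/mL / 21260 = 1.88 × 10^4 cells/mL

1.88 × 10^4 cells/mL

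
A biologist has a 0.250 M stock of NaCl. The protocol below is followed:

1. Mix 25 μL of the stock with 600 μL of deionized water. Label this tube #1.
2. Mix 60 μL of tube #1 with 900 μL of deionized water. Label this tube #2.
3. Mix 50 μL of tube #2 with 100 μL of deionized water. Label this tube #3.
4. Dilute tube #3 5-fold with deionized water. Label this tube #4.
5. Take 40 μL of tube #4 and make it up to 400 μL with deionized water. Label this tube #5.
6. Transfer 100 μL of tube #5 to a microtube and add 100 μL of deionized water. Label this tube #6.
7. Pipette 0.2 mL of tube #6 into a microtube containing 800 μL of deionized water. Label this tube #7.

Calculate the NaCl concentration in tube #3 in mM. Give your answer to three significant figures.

Step 1: 25 μL + 600 μL = 625 μL total → factor 625/25 = 25
Step 2: 60 μL + 900 μL = 960 μL total → factor 960/60 = 16
Step 3: 50 μL + 100 μL = 150 μL total → factor 150/50 = 3
Dilution factor through tube #3 = 25 × 16 × 3 = 1200
[tube #3] = 0.250 M / 1200 = 0.0002083 M = 0.208 mM

0.208 mM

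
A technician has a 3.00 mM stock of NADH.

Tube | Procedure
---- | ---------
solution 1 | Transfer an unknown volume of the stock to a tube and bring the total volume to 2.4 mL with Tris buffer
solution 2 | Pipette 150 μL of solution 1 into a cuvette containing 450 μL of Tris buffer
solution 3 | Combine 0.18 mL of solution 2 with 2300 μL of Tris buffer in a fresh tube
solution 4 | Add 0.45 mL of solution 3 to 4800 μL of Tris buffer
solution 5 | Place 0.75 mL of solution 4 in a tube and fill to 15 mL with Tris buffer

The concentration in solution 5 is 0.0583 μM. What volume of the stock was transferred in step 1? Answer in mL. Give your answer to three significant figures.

0.600 mL

Step 1: v brought to 2.4 mL → factor = 2.4 mL/v
Step 2: 150 μL + 450 μL = 600 μL total → factor 600/150 = 4
Step 3: 0.18 mL + 2300 μL = 2.48 mL total → factor 2.48/0.18 = 13.778
Step 4: 0.45 mL + 4800 μL = 5.25 mL total → factor 5.25/0.45 = 11.667
Step 5: 0.75 mL brought to 15 mL → factor 15/0.75 = 20
Product of known-step factors = 12859
Overall factor = 3.00 mM / (0.0583 μM) = 51458
Step-1 factor = 51458 / 12859 = 4.0016
v = 2.4 mL / 4.0016 = 0.600 mL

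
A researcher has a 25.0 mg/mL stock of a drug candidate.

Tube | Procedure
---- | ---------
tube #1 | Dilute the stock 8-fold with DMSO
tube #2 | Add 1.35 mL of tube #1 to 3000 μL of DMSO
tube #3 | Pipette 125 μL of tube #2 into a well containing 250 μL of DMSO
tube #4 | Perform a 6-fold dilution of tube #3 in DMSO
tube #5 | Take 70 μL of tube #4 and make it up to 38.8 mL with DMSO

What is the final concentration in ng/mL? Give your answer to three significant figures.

Step 1: 8-fold → factor 8
Step 2: 1.35 mL + 3000 μL = 4.35 mL total → factor 4.35/1.35 = 3.2222
Step 3: 125 μL + 250 μL = 375 μL total → factor 375/125 = 3
Step 4: 6-fold → factor 6
Step 5: 70 μL brought to 38.8 mL → factor 38800/70 = 554.29
Overall dilution factor = 8 × 3.2222 × 3 × 6 × 554.29 = 2.5719 × 10^5
Final = 25.0 mg/mL / 2.5719 × 10^5 = 9.720 × 10^-5 mg/mL = 97.2 ng/mL

97.2 ng/mL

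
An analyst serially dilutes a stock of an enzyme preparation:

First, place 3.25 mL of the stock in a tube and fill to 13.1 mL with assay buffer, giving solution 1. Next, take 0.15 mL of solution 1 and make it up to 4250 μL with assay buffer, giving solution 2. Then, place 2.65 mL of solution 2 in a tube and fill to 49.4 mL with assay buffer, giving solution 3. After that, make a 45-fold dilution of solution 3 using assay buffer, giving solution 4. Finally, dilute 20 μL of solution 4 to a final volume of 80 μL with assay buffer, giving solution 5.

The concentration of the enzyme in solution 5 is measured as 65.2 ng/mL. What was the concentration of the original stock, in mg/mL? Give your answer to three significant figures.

25.0 mg/mL

Step 1: 3.25 mL brought to 13.1 mL → factor 13.1/3.25 = 4.0308
Step 2: 0.15 mL brought to 4250 μL → factor 4.25/0.15 = 28.333
Step 3: 2.65 mL brought to 49.4 mL → factor 49.4/2.65 = 18.642
Step 4: 45-fold → factor 45
Step 5: 20 μL brought to 80 μL → factor 80/20 = 4
Overall dilution factor = 4.0308 × 28.333 × 18.642 × 45 × 4 = 3.8321 × 10^5
Stock = 65.2 ng/mL × 3.8321 × 10^5 = 2.499 × 10^7 ng/mL = 25.0 mg/mL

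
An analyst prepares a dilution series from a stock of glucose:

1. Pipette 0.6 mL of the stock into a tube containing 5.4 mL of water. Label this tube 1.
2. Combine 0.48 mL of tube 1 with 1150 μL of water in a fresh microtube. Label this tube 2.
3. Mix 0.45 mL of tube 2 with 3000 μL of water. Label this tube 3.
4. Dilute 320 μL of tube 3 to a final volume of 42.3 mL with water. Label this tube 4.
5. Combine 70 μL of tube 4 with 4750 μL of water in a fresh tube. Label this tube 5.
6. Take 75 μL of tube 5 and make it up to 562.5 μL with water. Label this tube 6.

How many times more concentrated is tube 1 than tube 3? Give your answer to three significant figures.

Step 1: 0.6 mL + 5.4 mL = 6 mL total → factor 6/0.6 = 10
Step 2: 0.48 mL + 1150 μL = 1.63 mL total → factor 1.63/0.48 = 3.3958
Step 3: 0.45 mL + 3000 μL = 3.45 mL total → factor 3.45/0.45 = 7.6667
Dilution factor to tube 1 = 10; to tube 3 = 260.35
[tube 1]/[tube 3] = (factor to tube 3)/(factor to tube 1) = 260.35/10 = 26.0

26.0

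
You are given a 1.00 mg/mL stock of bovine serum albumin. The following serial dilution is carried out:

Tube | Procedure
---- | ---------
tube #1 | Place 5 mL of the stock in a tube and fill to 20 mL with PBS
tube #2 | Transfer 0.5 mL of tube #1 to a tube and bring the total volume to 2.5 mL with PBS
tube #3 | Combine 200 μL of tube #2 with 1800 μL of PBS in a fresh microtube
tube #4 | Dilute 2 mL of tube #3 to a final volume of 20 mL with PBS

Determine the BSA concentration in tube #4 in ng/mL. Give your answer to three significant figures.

Step 1: 5 mL brought to 20 mL → factor 20/5 = 4
Step 2: 0.5 mL brought to 2.5 mL → factor 2.5/0.5 = 5
Step 3: 200 μL + 1800 μL = 2000 μL total → factor 2000/200 = 10
Step 4: 2 mL brought to 20 mL → factor 20/2 = 10
Overall dilution factor = 4 × 5 × 10 × 10 = 2000
Final = 1.00 mg/mL / 2000 = 0.0005000 mg/mL = 500 ng/mL

500 ng/mL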